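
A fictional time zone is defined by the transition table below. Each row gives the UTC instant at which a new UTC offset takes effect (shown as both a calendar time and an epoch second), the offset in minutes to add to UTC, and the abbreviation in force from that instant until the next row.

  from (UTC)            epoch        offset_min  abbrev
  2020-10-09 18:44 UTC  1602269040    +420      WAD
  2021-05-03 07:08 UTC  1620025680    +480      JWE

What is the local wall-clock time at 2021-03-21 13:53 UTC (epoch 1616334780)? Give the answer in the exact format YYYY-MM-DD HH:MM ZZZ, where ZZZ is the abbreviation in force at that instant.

Query: 2021-03-21 13:53 UTC
Rule 1/2 (WAD, +07:00): 2020-10-09 18:44 UTC ≤ query < 2021-05-03 07:08 UTC
13·60 + 53 + 420 = 1253 min
1253 = 0·1440 + 1253; 1253 = 20·60 + 53 → 20:53, same day
→ 2021-03-21 20:53 WAD

2021-03-21 20:53 WAD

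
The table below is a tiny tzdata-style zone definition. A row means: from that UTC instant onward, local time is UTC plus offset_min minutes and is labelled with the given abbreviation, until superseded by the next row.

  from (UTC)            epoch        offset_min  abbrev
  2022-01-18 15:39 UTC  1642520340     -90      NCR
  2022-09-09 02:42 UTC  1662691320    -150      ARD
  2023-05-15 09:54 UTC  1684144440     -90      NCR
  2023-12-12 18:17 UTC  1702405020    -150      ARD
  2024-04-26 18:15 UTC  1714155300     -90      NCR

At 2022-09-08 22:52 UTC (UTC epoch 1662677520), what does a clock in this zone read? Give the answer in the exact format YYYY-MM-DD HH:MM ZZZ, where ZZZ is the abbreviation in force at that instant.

Query: 2022-09-08 22:52 UTC
Rule 1/5 (NCR, -01:30): 2022-01-18 15:39 UTC ≤ query < 2022-09-09 02:42 UTC
22·60 + 52 - 90 = 1282 min
1282 = 0·1440 + 1282; 1282 = 21·60 + 22 → 21:22, same day
→ 2022-09-08 21:22 NCR

2022-09-08 21:22 NCR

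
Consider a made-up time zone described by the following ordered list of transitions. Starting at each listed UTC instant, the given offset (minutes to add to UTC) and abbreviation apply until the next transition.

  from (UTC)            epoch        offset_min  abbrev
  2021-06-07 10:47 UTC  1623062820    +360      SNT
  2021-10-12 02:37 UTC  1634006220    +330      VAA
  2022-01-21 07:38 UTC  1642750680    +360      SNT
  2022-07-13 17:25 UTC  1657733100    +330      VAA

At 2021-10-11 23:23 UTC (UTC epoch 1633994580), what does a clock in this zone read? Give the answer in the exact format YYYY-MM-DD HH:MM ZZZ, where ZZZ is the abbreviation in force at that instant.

Query: 2021-10-11 23:23 UTC
Rule 1/4 (SNT, +06:00): 2021-06-07 10:47 UTC ≤ query < 2021-10-12 02:37 UTC
23·60 + 23 + 360 = 1763 min
1763 = 1·1440 + 323; 323 = 5·60 + 23 → 05:23, 2021-10-11 + 1 day = 2021-10-12
→ 2021-10-12 05:23 SNT

2021-10-12 05:23 SNT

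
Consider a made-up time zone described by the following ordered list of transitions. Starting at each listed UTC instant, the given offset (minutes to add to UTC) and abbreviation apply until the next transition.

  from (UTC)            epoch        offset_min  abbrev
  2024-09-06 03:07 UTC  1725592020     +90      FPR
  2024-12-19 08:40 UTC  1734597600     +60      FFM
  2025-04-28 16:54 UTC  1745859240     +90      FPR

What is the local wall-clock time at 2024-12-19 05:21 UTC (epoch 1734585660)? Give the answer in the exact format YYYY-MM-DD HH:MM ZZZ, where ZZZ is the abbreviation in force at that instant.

2024-12-19 06:51 FPR

Query: 2024-12-19 05:21 UTC
Rule 1/3 (FPR, +01:30): 2024-09-06 03:07 UTC ≤ query < 2024-12-19 08:40 UTC
5·60 + 21 + 90 = 411 min
411 = 0·1440 + 411; 411 = 6·60 + 51 → 06:51, same day
→ 2024-12-19 06:51 FPR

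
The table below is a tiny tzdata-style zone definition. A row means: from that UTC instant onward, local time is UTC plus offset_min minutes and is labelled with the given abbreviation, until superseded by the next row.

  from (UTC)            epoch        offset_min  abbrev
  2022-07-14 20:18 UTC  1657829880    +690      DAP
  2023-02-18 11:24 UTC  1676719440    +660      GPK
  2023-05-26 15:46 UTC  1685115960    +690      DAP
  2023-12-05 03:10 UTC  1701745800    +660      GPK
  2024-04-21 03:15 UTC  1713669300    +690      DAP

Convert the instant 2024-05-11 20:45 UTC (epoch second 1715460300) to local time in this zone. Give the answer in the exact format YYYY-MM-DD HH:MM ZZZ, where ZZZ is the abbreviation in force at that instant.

2024-05-12 08:15 DAP

Query: 2024-05-11 20:45 UTC
Rule 5/5 (DAP, +11:30): 2024-04-21 03:15 UTC ≤ query < +∞
20·60 + 45 + 690 = 1935 min
1935 = 1·1440 + 495; 495 = 8·60 + 15 → 08:15, 2024-05-11 + 1 day = 2024-05-12
→ 2024-05-12 08:15 DAP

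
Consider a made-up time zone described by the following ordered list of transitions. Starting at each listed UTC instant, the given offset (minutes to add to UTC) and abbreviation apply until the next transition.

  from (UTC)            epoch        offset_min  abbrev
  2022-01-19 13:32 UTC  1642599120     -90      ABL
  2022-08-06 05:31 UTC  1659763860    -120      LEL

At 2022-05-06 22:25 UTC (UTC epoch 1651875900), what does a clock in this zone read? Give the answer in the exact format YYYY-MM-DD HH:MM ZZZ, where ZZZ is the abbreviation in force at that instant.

2022-05-06 20:55 ABL

Query: 2022-05-06 22:25 UTC
Rule 1/2 (ABL, -01:30): 2022-01-19 13:32 UTC ≤ query < 2022-08-06 05:31 UTC
22·60 + 25 - 90 = 1255 min
1255 = 0·1440 + 1255; 1255 = 20·60 + 55 → 20:55, same day
→ 2022-05-06 20:55 ABL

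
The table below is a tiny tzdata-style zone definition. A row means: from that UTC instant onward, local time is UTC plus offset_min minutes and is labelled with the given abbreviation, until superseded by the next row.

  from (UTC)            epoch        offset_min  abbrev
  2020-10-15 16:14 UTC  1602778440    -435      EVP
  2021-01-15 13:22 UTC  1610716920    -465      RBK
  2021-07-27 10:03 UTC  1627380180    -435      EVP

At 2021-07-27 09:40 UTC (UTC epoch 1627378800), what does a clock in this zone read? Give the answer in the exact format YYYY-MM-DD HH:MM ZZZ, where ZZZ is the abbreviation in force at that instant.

2021-07-27 01:55 RBK

Query: 2021-07-27 09:40 UTC
Rule 2/3 (RBK, -07:45): 2021-01-15 13:22 UTC ≤ query < 2021-07-27 10:03 UTC
9·60 + 40 - 465 = 115 min
115 = 0·1440 + 115; 115 = 1·60 + 55 → 01:55, same day
→ 2021-07-27 01:55 RBK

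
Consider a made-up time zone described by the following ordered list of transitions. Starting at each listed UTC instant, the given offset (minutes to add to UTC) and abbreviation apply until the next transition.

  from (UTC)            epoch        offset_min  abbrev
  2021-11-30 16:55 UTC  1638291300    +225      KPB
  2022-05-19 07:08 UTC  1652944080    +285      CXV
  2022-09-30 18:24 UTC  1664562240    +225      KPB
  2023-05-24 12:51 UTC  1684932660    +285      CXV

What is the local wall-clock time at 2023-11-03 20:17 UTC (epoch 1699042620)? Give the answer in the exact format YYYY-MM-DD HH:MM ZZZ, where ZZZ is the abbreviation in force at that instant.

Query: 2023-11-03 20:17 UTC
Rule 4/4 (CXV, +04:45): 2023-05-24 12:51 UTC ≤ query < +∞
20·60 + 17 + 285 = 1502 min
1502 = 1·1440 + 62; 62 = 1·60 + 2 → 01:02, 2023-11-03 + 1 day = 2023-11-04
→ 2023-11-04 01:02 CXV

2023-11-04 01:02 CXV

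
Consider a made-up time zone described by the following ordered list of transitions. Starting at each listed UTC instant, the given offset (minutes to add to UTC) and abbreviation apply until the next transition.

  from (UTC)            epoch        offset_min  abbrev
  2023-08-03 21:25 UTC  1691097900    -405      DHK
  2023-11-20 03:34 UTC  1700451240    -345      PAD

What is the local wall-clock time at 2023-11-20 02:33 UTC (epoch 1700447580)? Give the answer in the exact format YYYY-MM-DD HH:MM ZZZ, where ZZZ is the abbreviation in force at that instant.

2023-11-19 19:48 DHK

Query: 2023-11-20 02:33 UTC
Rule 1/2 (DHK, -06:45): 2023-08-03 21:25 UTC ≤ query < 2023-11-20 03:34 UTC
2·60 + 33 - 405 = -252 min
-252 = -1·1440 + 1188; 1188 = 19·60 + 48 → 19:48, 2023-11-20 - 1 day = 2023-11-19
→ 2023-11-19 19:48 DHK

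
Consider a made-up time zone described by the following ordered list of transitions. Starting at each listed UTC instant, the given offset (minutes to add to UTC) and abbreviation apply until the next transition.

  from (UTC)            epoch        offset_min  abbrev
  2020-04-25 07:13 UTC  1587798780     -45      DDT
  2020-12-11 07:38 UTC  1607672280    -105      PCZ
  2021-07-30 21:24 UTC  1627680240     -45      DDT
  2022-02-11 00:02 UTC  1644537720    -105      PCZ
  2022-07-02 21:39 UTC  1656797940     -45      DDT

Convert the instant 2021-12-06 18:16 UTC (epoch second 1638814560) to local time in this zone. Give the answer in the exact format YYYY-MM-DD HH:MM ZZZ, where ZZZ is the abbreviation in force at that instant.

2021-12-06 17:31 DDT

Query: 2021-12-06 18:16 UTC
Rule 3/5 (DDT, -00:45): 2021-07-30 21:24 UTC ≤ query < 2022-02-11 00:02 UTC
18·60 + 16 - 45 = 1051 min
1051 = 0·1440 + 1051; 1051 = 17·60 + 31 → 17:31, same day
→ 2021-12-06 17:31 DDT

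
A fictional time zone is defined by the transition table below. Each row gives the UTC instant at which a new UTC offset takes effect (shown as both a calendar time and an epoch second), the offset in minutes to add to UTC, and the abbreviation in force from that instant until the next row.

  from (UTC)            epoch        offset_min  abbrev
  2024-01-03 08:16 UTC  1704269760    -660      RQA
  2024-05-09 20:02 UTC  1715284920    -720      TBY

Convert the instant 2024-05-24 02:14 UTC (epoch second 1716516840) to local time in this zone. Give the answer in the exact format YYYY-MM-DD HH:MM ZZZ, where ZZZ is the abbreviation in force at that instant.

2024-05-23 14:14 TBY

Query: 2024-05-24 02:14 UTC
Rule 2/2 (TBY, -12:00): 2024-05-09 20:02 UTC ≤ query < +∞
2·60 + 14 - 720 = -586 min
-586 = -1·1440 + 854; 854 = 14·60 + 14 → 14:14, 2024-05-24 - 1 day = 2024-05-23
→ 2024-05-23 14:14 TBY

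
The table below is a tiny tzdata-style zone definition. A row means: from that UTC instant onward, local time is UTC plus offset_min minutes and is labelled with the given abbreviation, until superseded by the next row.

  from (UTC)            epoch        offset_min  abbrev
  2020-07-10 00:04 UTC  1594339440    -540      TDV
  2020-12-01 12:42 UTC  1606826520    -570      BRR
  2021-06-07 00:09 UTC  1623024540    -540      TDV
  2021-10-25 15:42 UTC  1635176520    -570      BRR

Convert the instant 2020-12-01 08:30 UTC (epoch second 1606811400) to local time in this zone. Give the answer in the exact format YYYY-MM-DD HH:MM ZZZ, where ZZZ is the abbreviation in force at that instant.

Query: 2020-12-01 08:30 UTC
Rule 1/4 (TDV, -09:00): 2020-07-10 00:04 UTC ≤ query < 2020-12-01 12:42 UTC
8·60 + 30 - 540 = -30 min
-30 = -1·1440 + 1410; 1410 = 23·60 + 30 → 23:30, 2020-12-01 - 1 day = 2020-11-30
→ 2020-11-30 23:30 TDV

2020-11-30 23:30 TDV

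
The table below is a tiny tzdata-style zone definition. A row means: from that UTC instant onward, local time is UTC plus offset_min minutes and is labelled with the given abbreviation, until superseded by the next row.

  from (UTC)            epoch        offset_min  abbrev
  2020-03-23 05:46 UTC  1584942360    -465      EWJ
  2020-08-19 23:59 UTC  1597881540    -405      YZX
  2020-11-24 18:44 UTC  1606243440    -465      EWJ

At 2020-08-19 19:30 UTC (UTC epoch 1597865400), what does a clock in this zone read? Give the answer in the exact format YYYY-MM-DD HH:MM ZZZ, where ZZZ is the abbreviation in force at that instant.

2020-08-19 11:45 EWJ

Query: 2020-08-19 19:30 UTC
Rule 1/3 (EWJ, -07:45): 2020-03-23 05:46 UTC ≤ query < 2020-08-19 23:59 UTC
19·60 + 30 - 465 = 705 min
705 = 0·1440 + 705; 705 = 11·60 + 45 → 11:45, same day
→ 2020-08-19 11:45 EWJ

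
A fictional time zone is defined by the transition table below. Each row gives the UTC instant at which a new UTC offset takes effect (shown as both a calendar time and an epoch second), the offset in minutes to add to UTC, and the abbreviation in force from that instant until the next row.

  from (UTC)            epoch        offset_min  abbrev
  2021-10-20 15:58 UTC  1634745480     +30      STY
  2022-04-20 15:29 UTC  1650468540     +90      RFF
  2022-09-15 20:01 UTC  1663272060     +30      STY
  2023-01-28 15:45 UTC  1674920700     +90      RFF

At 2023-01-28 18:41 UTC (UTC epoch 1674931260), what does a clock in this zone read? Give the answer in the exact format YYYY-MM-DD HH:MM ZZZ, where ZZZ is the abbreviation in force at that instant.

2023-01-28 20:11 RFF

Query: 2023-01-28 18:41 UTC
Rule 4/4 (RFF, +01:30): 2023-01-28 15:45 UTC ≤ query < +∞
18·60 + 41 + 90 = 1211 min
1211 = 0·1440 + 1211; 1211 = 20·60 + 11 → 20:11, same day
→ 2023-01-28 20:11 RFF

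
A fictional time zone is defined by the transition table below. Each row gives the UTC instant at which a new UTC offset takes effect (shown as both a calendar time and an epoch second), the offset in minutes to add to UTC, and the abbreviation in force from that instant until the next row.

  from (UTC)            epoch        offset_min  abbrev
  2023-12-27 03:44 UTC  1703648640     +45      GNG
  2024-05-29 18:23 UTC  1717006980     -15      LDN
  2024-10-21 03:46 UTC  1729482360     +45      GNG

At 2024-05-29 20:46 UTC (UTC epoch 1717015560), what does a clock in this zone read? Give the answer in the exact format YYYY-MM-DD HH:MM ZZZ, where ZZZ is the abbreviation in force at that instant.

Query: 2024-05-29 20:46 UTC
Rule 2/3 (LDN, -00:15): 2024-05-29 18:23 UTC ≤ query < 2024-10-21 03:46 UTC
20·60 + 46 - 15 = 1231 min
1231 = 0·1440 + 1231; 1231 = 20·60 + 31 → 20:31, same day
→ 2024-05-29 20:31 LDN

2024-05-29 20:31 LDN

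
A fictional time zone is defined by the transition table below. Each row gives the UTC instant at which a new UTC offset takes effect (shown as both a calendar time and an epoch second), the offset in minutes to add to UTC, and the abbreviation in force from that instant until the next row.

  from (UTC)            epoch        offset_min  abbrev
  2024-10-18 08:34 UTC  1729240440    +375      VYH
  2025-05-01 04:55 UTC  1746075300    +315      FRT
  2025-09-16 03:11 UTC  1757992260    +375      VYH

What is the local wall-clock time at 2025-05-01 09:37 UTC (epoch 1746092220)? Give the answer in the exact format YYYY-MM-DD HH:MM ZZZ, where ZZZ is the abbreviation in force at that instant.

Query: 2025-05-01 09:37 UTC
Rule 2/3 (FRT, +05:15): 2025-05-01 04:55 UTC ≤ query < 2025-09-16 03:11 UTC
9·60 + 37 + 315 = 892 min
892 = 0·1440 + 892; 892 = 14·60 + 52 → 14:52, same day
→ 2025-05-01 14:52 FRT

2025-05-01 14:52 FRT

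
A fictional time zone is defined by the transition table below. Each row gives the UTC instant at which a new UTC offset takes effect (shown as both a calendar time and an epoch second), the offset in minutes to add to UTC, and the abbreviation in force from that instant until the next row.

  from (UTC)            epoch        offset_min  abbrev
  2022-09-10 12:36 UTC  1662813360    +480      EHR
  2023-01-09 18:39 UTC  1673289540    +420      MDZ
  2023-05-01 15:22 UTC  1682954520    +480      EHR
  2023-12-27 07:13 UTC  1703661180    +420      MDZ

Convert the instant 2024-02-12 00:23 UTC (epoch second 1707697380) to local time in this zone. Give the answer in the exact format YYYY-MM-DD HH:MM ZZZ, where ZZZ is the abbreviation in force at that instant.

Query: 2024-02-12 00:23 UTC
Rule 4/4 (MDZ, +07:00): 2023-12-27 07:13 UTC ≤ query < +∞
0·60 + 23 + 420 = 443 min
443 = 0·1440 + 443; 443 = 7·60 + 23 → 07:23, same day
→ 2024-02-12 07:23 MDZ

2024-02-12 07:23 MDZ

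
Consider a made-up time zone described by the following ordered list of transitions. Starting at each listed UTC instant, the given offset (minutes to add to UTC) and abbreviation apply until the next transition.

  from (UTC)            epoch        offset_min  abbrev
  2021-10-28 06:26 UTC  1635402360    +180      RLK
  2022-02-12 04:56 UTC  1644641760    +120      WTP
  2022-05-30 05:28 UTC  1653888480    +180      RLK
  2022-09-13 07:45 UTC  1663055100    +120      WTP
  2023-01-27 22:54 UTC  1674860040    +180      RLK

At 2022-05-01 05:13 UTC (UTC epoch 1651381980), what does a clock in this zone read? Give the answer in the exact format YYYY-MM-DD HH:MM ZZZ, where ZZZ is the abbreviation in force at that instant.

Query: 2022-05-01 05:13 UTC
Rule 2/5 (WTP, +02:00): 2022-02-12 04:56 UTC ≤ query < 2022-05-30 05:28 UTC
5·60 + 13 + 120 = 433 min
433 = 0·1440 + 433; 433 = 7·60 + 13 → 07:13, same day
→ 2022-05-01 07:13 WTP

2022-05-01 07:13 WTP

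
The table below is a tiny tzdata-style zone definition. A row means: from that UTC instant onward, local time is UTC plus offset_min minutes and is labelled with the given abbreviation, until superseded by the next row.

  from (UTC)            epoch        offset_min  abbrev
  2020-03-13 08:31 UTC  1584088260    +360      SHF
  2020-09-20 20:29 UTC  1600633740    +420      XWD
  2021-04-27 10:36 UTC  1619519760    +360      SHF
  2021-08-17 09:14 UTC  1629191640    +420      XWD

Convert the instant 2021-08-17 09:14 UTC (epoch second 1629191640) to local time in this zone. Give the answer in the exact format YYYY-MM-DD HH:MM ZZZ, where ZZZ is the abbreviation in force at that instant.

2021-08-17 16:14 XWD

Query: 2021-08-17 09:14 UTC
Rule 4/4 (XWD, +07:00): 2021-08-17 09:14 UTC ≤ query < +∞
9·60 + 14 + 420 = 974 min
974 = 0·1440 + 974; 974 = 16·60 + 14 → 16:14, same day
→ 2021-08-17 16:14 XWD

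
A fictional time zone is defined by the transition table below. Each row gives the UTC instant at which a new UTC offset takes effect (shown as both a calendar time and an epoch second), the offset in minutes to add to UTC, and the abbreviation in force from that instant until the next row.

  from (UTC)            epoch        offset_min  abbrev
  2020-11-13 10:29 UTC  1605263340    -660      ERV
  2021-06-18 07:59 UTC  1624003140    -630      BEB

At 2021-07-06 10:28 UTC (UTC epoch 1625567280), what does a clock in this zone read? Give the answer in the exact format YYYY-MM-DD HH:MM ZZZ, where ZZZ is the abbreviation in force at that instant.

Query: 2021-07-06 10:28 UTC
Rule 2/2 (BEB, -10:30): 2021-06-18 07:59 UTC ≤ query < +∞
10·60 + 28 - 630 = -2 min
-2 = -1·1440 + 1438; 1438 = 23·60 + 58 → 23:58, 2021-07-06 - 1 day = 2021-07-05
→ 2021-07-05 23:58 BEB

2021-07-05 23:58 BEB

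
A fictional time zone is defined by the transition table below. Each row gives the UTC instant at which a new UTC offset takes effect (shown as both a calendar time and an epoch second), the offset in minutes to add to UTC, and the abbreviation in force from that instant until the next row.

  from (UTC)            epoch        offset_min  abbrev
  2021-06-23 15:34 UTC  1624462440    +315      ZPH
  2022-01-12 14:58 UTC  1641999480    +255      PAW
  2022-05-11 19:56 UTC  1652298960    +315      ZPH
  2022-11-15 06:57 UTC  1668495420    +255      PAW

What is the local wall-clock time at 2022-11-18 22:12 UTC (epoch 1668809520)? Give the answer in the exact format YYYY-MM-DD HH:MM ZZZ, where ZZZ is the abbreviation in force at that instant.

2022-11-19 02:27 PAW

Query: 2022-11-18 22:12 UTC
Rule 4/4 (PAW, +04:15): 2022-11-15 06:57 UTC ≤ query < +∞
22·60 + 12 + 255 = 1587 min
1587 = 1·1440 + 147; 147 = 2·60 + 27 → 02:27, 2022-11-18 + 1 day = 2022-11-19
→ 2022-11-19 02:27 PAW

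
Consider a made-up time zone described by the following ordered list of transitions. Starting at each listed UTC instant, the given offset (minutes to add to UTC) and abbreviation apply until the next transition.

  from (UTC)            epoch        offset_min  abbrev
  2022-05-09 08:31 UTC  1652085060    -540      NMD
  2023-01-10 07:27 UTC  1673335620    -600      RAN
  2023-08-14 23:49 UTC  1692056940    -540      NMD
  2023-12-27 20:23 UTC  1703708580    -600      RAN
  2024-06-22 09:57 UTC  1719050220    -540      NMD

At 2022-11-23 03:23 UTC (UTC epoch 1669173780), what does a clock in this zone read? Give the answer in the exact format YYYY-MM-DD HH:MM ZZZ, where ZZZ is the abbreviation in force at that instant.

Query: 2022-11-23 03:23 UTC
Rule 1/5 (NMD, -09:00): 2022-05-09 08:31 UTC ≤ query < 2023-01-10 07:27 UTC
3·60 + 23 - 540 = -337 min
-337 = -1·1440 + 1103; 1103 = 18·60 + 23 → 18:23, 2022-11-23 - 1 day = 2022-11-22
→ 2022-11-22 18:23 NMD

2022-11-22 18:23 NMD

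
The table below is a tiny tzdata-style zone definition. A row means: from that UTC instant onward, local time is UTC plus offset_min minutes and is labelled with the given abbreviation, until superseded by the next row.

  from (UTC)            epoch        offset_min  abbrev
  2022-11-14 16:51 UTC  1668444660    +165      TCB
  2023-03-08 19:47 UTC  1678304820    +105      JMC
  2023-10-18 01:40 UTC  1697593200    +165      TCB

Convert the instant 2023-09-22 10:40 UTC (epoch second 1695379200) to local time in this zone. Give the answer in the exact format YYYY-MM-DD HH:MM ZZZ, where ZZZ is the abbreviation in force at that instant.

2023-09-22 12:25 JMC

Query: 2023-09-22 10:40 UTC
Rule 2/3 (JMC, +01:45): 2023-03-08 19:47 UTC ≤ query < 2023-10-18 01:40 UTC
10·60 + 40 + 105 = 745 min
745 = 0·1440 + 745; 745 = 12·60 + 25 → 12:25, same day
→ 2023-09-22 12:25 JMC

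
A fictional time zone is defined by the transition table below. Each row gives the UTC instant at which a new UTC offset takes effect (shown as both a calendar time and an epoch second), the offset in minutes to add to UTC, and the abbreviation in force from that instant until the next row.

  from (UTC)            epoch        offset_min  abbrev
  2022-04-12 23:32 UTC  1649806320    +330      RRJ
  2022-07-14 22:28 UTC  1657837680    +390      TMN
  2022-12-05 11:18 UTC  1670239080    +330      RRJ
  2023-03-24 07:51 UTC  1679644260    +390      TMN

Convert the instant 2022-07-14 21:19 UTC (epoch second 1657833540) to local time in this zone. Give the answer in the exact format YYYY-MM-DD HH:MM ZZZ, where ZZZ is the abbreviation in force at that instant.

2022-07-15 02:49 RRJ

Query: 2022-07-14 21:19 UTC
Rule 1/4 (RRJ, +05:30): 2022-04-12 23:32 UTC ≤ query < 2022-07-14 22:28 UTC
21·60 + 19 + 330 = 1609 min
1609 = 1·1440 + 169; 169 = 2·60 + 49 → 02:49, 2022-07-14 + 1 day = 2022-07-15
→ 2022-07-15 02:49 RRJ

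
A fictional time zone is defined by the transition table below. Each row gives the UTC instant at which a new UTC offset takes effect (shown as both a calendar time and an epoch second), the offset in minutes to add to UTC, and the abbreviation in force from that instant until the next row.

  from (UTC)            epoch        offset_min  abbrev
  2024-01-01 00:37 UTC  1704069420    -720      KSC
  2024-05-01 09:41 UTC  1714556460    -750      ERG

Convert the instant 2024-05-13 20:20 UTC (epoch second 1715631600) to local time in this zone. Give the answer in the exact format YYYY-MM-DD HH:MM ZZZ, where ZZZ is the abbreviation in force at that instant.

Query: 2024-05-13 20:20 UTC
Rule 2/2 (ERG, -12:30): 2024-05-01 09:41 UTC ≤ query < +∞
20·60 + 20 - 750 = 470 min
470 = 0·1440 + 470; 470 = 7·60 + 50 → 07:50, same day
→ 2024-05-13 07:50 ERG

2024-05-13 07:50 ERG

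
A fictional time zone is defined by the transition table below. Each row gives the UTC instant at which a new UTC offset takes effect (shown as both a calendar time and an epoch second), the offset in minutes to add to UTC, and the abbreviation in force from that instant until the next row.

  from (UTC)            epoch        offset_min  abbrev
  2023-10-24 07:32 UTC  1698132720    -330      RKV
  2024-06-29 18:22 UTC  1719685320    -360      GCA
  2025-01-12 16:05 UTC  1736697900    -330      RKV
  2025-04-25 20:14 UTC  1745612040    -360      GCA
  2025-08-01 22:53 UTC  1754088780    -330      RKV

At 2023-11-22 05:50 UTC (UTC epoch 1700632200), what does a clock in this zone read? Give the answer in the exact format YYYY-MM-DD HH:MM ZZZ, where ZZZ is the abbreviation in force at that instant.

Query: 2023-11-22 05:50 UTC
Rule 1/5 (RKV, -05:30): 2023-10-24 07:32 UTC ≤ query < 2024-06-29 18:22 UTC
5·60 + 50 - 330 = 20 min
20 = 0·1440 + 20; 20 = 0·60 + 20 → 00:20, same day
→ 2023-11-22 00:20 RKV

2023-11-22 00:20 RKV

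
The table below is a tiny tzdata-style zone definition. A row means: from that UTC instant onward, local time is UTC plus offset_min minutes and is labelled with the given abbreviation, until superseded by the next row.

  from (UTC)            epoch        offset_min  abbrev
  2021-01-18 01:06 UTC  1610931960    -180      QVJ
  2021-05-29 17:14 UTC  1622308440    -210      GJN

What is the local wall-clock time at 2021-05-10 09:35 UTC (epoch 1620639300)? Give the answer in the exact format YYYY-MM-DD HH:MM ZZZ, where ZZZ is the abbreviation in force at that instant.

2021-05-10 06:35 QVJ

Query: 2021-05-10 09:35 UTC
Rule 1/2 (QVJ, -03:00): 2021-01-18 01:06 UTC ≤ query < 2021-05-29 17:14 UTC
9·60 + 35 - 180 = 395 min
395 = 0·1440 + 395; 395 = 6·60 + 35 → 06:35, same day
→ 2021-05-10 06:35 QVJ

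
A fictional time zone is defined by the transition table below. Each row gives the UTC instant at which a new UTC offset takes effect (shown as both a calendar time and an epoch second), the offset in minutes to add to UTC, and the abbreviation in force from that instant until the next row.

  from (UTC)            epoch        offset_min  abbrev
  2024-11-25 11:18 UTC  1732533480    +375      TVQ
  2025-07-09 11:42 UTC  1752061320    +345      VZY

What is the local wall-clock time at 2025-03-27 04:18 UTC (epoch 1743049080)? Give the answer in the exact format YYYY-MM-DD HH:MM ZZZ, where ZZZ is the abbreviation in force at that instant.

Query: 2025-03-27 04:18 UTC
Rule 1/2 (TVQ, +06:15): 2024-11-25 11:18 UTC ≤ query < 2025-07-09 11:42 UTC
4·60 + 18 + 375 = 633 min
633 = 0·1440 + 633; 633 = 10·60 + 33 → 10:33, same day
→ 2025-03-27 10:33 TVQ

2025-03-27 10:33 TVQ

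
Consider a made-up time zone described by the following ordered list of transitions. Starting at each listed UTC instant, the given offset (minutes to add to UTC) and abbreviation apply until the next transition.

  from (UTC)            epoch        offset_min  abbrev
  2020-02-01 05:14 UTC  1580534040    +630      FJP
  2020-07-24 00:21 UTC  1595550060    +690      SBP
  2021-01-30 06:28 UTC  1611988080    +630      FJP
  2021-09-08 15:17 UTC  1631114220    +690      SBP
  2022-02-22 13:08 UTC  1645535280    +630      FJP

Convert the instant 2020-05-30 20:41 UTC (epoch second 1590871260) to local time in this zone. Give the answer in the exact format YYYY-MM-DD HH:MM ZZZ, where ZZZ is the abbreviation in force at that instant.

2020-05-31 07:11 FJP

Query: 2020-05-30 20:41 UTC
Rule 1/5 (FJP, +10:30): 2020-02-01 05:14 UTC ≤ query < 2020-07-24 00:21 UTC
20·60 + 41 + 630 = 1871 min
1871 = 1·1440 + 431; 431 = 7·60 + 11 → 07:11, 2020-05-30 + 1 day = 2020-05-31
→ 2020-05-31 07:11 FJP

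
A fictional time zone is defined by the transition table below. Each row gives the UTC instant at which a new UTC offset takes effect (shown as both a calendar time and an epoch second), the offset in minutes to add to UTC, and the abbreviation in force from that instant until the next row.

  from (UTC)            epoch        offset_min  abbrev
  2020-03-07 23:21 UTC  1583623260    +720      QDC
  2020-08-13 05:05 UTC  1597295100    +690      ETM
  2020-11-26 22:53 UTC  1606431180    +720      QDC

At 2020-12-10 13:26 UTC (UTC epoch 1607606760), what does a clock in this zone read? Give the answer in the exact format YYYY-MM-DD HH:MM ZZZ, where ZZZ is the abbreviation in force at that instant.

Query: 2020-12-10 13:26 UTC
Rule 3/3 (QDC, +12:00): 2020-11-26 22:53 UTC ≤ query < +∞
13·60 + 26 + 720 = 1526 min
1526 = 1·1440 + 86; 86 = 1·60 + 26 → 01:26, 2020-12-10 + 1 day = 2020-12-11
→ 2020-12-11 01:26 QDC

2020-12-11 01:26 QDC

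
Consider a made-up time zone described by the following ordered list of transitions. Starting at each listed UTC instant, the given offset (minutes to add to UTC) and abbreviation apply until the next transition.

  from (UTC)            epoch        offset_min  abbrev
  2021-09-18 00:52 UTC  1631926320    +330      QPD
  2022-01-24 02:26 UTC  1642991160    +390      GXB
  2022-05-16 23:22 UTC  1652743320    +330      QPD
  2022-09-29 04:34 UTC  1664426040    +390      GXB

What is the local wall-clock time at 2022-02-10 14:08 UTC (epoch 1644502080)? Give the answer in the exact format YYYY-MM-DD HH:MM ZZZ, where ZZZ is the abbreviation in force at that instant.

2022-02-10 20:38 GXB

Query: 2022-02-10 14:08 UTC
Rule 2/4 (GXB, +06:30): 2022-01-24 02:26 UTC ≤ query < 2022-05-16 23:22 UTC
14·60 + 8 + 390 = 1238 min
1238 = 0·1440 + 1238; 1238 = 20·60 + 38 → 20:38, same day
→ 2022-02-10 20:38 GXB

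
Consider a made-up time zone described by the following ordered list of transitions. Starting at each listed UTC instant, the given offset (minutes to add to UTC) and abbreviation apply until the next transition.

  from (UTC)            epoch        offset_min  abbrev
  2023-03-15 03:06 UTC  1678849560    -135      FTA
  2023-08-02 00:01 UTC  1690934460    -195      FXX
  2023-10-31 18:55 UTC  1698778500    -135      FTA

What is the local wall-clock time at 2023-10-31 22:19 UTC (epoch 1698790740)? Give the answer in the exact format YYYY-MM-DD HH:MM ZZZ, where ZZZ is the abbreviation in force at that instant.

2023-10-31 20:04 FTA

Query: 2023-10-31 22:19 UTC
Rule 3/3 (FTA, -02:15): 2023-10-31 18:55 UTC ≤ query < +∞
22·60 + 19 - 135 = 1204 min
1204 = 0·1440 + 1204; 1204 = 20·60 + 4 → 20:04, same day
→ 2023-10-31 20:04 FTA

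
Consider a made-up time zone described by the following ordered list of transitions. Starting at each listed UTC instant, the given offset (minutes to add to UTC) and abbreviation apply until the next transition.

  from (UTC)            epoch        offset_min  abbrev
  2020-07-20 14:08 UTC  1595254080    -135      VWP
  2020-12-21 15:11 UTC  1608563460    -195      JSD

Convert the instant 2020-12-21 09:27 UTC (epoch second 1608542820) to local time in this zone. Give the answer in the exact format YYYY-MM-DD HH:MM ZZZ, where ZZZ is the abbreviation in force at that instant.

Query: 2020-12-21 09:27 UTC
Rule 1/2 (VWP, -02:15): 2020-07-20 14:08 UTC ≤ query < 2020-12-21 15:11 UTC
9·60 + 27 - 135 = 432 min
432 = 0·1440 + 432; 432 = 7·60 + 12 → 07:12, same day
→ 2020-12-21 07:12 VWP

2020-12-21 07:12 VWP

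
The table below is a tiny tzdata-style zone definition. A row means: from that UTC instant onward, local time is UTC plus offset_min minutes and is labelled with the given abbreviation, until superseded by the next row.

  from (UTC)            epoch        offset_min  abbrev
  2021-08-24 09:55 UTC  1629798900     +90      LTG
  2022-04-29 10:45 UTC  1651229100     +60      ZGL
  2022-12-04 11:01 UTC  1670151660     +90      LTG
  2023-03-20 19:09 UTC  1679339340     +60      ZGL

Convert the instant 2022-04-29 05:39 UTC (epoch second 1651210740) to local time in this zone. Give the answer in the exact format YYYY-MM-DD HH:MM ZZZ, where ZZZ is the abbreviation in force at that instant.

Query: 2022-04-29 05:39 UTC
Rule 1/4 (LTG, +01:30): 2021-08-24 09:55 UTC ≤ query < 2022-04-29 10:45 UTC
5·60 + 39 + 90 = 429 min
429 = 0·1440 + 429; 429 = 7·60 + 9 → 07:09, same day
→ 2022-04-29 07:09 LTG

2022-04-29 07:09 LTG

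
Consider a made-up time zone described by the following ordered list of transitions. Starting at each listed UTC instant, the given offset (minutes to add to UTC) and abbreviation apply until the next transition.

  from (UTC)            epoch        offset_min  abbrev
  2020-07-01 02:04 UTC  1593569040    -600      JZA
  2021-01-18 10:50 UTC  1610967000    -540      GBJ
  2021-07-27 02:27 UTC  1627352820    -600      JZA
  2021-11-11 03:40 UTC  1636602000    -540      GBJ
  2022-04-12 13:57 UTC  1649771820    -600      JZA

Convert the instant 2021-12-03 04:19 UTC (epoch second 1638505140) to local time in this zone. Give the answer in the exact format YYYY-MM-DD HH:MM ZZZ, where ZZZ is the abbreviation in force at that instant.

2021-12-02 19:19 GBJ

Query: 2021-12-03 04:19 UTC
Rule 4/5 (GBJ, -09:00): 2021-11-11 03:40 UTC ≤ query < 2022-04-12 13:57 UTC
4·60 + 19 - 540 = -281 min
-281 = -1·1440 + 1159; 1159 = 19·60 + 19 → 19:19, 2021-12-03 - 1 day = 2021-12-02
→ 2021-12-02 19:19 GBJ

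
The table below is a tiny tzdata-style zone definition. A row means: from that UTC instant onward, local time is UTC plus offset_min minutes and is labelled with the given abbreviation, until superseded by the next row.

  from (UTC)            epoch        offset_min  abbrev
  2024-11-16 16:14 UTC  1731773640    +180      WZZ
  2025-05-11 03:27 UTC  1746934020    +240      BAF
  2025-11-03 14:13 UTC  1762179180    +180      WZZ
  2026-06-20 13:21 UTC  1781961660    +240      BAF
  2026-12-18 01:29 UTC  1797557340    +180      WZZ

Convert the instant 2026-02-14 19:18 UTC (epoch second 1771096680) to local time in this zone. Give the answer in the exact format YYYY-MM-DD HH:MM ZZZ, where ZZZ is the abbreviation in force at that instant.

2026-02-14 22:18 WZZ

Query: 2026-02-14 19:18 UTC
Rule 3/5 (WZZ, +03:00): 2025-11-03 14:13 UTC ≤ query < 2026-06-20 13:21 UTC
19·60 + 18 + 180 = 1338 min
1338 = 0·1440 + 1338; 1338 = 22·60 + 18 → 22:18, same day
→ 2026-02-14 22:18 WZZ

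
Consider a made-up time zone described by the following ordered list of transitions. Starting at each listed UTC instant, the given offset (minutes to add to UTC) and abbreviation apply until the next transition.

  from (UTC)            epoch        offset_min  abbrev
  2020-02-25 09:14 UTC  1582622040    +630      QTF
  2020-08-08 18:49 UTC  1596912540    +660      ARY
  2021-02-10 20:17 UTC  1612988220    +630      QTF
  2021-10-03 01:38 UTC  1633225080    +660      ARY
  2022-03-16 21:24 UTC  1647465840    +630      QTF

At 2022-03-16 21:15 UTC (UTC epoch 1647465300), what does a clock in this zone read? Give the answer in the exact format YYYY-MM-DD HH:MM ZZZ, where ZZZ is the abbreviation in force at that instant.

2022-03-17 08:15 ARY

Query: 2022-03-16 21:15 UTC
Rule 4/5 (ARY, +11:00): 2021-10-03 01:38 UTC ≤ query < 2022-03-16 21:24 UTC
21·60 + 15 + 660 = 1935 min
1935 = 1·1440 + 495; 495 = 8·60 + 15 → 08:15, 2022-03-16 + 1 day = 2022-03-17
→ 2022-03-17 08:15 ARY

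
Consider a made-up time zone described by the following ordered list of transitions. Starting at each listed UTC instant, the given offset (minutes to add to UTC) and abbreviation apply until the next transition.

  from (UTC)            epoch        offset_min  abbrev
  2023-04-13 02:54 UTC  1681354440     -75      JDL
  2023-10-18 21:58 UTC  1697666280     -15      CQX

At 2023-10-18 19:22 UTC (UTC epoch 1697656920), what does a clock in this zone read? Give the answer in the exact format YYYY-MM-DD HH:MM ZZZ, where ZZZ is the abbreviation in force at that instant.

Query: 2023-10-18 19:22 UTC
Rule 1/2 (JDL, -01:15): 2023-04-13 02:54 UTC ≤ query < 2023-10-18 21:58 UTC
19·60 + 22 - 75 = 1087 min
1087 = 0·1440 + 1087; 1087 = 18·60 + 7 → 18:07, same day
→ 2023-10-18 18:07 JDL

2023-10-18 18:07 JDL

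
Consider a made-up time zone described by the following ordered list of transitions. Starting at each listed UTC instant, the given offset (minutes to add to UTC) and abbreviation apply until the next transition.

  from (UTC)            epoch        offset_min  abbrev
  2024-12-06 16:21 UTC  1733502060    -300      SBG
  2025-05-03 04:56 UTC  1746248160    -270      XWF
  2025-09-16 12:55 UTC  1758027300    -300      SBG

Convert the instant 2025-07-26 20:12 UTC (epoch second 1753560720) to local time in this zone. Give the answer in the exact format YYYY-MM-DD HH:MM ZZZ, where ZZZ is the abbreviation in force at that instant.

Query: 2025-07-26 20:12 UTC
Rule 2/3 (XWF, -04:30): 2025-05-03 04:56 UTC ≤ query < 2025-09-16 12:55 UTC
20·60 + 12 - 270 = 942 min
942 = 0·1440 + 942; 942 = 15·60 + 42 → 15:42, same day
→ 2025-07-26 15:42 XWF

2025-07-26 15:42 XWF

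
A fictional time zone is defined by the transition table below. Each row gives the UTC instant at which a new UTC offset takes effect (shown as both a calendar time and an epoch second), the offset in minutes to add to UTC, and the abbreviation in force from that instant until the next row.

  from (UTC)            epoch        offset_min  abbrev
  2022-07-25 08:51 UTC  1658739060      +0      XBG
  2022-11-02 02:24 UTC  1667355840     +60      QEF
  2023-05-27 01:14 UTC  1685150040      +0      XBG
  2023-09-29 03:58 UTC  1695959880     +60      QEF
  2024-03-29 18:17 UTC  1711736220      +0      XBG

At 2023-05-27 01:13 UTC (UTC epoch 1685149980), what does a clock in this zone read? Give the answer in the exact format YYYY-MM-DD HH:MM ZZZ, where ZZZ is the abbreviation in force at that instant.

2023-05-27 02:13 QEF

Query: 2023-05-27 01:13 UTC
Rule 2/5 (QEF, +01:00): 2022-11-02 02:24 UTC ≤ query < 2023-05-27 01:14 UTC
1·60 + 13 + 60 = 133 min
133 = 0·1440 + 133; 133 = 2·60 + 13 → 02:13, same day
→ 2023-05-27 02:13 QEF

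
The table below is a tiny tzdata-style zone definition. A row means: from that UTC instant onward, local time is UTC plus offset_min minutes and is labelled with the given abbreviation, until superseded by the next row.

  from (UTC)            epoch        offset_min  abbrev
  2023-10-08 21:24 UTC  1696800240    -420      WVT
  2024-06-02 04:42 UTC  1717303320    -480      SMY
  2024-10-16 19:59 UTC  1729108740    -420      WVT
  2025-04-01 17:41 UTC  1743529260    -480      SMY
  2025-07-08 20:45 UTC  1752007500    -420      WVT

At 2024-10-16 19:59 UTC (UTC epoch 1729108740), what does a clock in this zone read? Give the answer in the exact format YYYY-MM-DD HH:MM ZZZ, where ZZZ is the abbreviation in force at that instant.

2024-10-16 12:59 WVT

Query: 2024-10-16 19:59 UTC
Rule 3/5 (WVT, -07:00): 2024-10-16 19:59 UTC ≤ query < 2025-04-01 17:41 UTC
19·60 + 59 - 420 = 779 min
779 = 0·1440 + 779; 779 = 12·60 + 59 → 12:59, same day
→ 2024-10-16 12:59 WVT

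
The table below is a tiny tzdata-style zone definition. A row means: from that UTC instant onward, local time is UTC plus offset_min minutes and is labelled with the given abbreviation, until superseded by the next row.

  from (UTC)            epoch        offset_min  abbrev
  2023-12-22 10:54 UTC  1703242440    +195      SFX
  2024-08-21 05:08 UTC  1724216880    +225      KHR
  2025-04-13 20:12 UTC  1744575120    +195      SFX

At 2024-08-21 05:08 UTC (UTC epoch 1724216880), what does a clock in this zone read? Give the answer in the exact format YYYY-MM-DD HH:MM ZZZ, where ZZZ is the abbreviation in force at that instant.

2024-08-21 08:53 KHR

Query: 2024-08-21 05:08 UTC
Rule 2/3 (KHR, +03:45): 2024-08-21 05:08 UTC ≤ query < 2025-04-13 20:12 UTC
5·60 + 8 + 225 = 533 min
533 = 0·1440 + 533; 533 = 8·60 + 53 → 08:53, same day
→ 2024-08-21 08:53 KHR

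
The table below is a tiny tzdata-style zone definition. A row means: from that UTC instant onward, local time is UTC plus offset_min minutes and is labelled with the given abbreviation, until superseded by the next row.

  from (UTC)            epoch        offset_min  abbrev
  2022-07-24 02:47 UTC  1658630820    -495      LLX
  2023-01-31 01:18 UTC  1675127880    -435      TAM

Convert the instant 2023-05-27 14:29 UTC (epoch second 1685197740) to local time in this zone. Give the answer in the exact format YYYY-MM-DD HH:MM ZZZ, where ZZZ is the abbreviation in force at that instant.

Query: 2023-05-27 14:29 UTC
Rule 2/2 (TAM, -07:15): 2023-01-31 01:18 UTC ≤ query < +∞
14·60 + 29 - 435 = 434 min
434 = 0·1440 + 434; 434 = 7·60 + 14 → 07:14, same day
→ 2023-05-27 07:14 TAM

2023-05-27 07:14 TAM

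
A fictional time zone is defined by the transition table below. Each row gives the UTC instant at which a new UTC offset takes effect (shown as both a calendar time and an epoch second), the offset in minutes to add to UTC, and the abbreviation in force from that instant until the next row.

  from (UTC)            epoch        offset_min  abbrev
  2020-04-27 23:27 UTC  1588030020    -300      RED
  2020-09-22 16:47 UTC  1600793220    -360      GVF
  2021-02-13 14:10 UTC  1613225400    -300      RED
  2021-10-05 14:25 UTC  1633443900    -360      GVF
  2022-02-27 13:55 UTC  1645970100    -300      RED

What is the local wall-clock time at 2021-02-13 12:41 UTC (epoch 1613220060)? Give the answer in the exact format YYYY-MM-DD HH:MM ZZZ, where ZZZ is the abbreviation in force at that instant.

2021-02-13 06:41 GVF

Query: 2021-02-13 12:41 UTC
Rule 2/5 (GVF, -06:00): 2020-09-22 16:47 UTC ≤ query < 2021-02-13 14:10 UTC
12·60 + 41 - 360 = 401 min
401 = 0·1440 + 401; 401 = 6·60 + 41 → 06:41, same day
→ 2021-02-13 06:41 GVF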